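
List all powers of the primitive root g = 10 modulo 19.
g^1, g^2, ..., g^{18} mod 19: {10, 5, 12, 6, 3, 11, 15, 17, 18, 9, 14, 7, 13, 16, 8, 4, 2, 1}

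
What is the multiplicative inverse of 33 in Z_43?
33^(-1) ≡ 30 (mod 43). Verification: 33 × 30 = 990 ≡ 1 (mod 43)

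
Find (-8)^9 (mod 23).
(-8) ≡ 15 (mod 23). 9 = 8 + 1 (binary 1001). Repeated squaring mod 23: 15^1 ≡ 15; 15^2 ≡ 15² = 225 ≡ 18; 15^4 ≡ 18² = 324 ≡ 2; 15^8 ≡ 2² = 4 ≡ 4. Multiply: (-8)^9 ≡ 15^8 × 15^1 ≡ 4 × 15 (mod 23): 4 × 15 = 60 ≡ 14. So (-8)^9 ≡ 14 (mod 23).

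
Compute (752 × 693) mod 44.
0

(752 × 693) = 521136
521136 mod 44 = 0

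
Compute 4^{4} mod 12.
4

Using successive squaring:
Binary expansion of 4: 100
Powers of 4 mod 12 (each is the square of the previous):
  4^1 ≡ 4 (mod 12)
  4^2 ≡ 4² = 16 ≡ 4 (mod 12)
  4^4 ≡ 4² = 16 ≡ 4 (mod 12)
4 is a power of 2, so 4^4 is the last square: ≡ 4 (mod 12)
Result: 4^4 ≡ 4 (mod 12)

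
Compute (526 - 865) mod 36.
21

(526 - 865) = -339
-339 mod 36 = 21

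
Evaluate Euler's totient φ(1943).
1848

Prime factorization: 1943 = 29 × 67
Using the formula φ(n) = n × Π(1 - 1/p) for each prime factor p:
φ(1943) = 1943 × (1 - 1/29) × (1 - 1/67)
φ(1943) = 1848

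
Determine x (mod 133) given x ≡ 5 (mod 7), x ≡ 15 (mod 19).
110

Using the Chinese Remainder Theorem:
M = product of moduli = 133
For equation 1: M_1 = 19, 19 ≡ 5 (mod 7), inverse of 19 mod 7 is 3 (check: 5 × 3 = 15 ≡ 1 (mod 7))
For equation 2: M_2 = 7, 7 ≡ 7 (mod 19), inverse of 7 mod 19 is 11 (check: 7 × 11 = 77 ≡ 1 (mod 19))
Combine: x ≡ Σ r_i×M_i×(M_i⁻¹ mod m_i) = 5×19×3 + 15×7×11 = 285 + 1155 = 1440
1440 mod 133 = 110
x ≡ 110 (mod 133)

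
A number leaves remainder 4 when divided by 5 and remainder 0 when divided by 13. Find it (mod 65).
M = 5 × 13 = 65. M₁ = 13, y₁ ≡ 2 (mod 5). M₂ = 5, y₂ ≡ 8 (mod 13). z = 4×13×2 + 0×5×8 ≡ 39 (mod 65)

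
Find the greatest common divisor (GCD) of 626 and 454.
2

Using the Euclidean algorithm:
626 = 1 × 454 + 172
454 = 2 × 172 + 110
172 = 1 × 110 + 62
110 = 1 × 62 + 48
62 = 1 × 48 + 14
48 = 3 × 14 + 6
14 = 2 × 6 + 2
6 = 3 × 2 + 0

GCD(626, 454) = 2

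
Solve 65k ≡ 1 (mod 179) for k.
65^(-1) ≡ 168 (mod 179). Verification: 65 × 168 = 10920 ≡ 1 (mod 179)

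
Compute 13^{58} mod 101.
80

Using successive squaring:
Binary expansion of 58: 111010
Powers of 13 mod 101 (each is the square of the previous):
  13^1 ≡ 13 (mod 101)
  13^2 ≡ 13² = 169 ≡ 68 (mod 101)
  13^4 ≡ 68² = 4624 ≡ 79 (mod 101)
  13^8 ≡ 79² = 6241 ≡ 80 (mod 101)
  13^16 ≡ 80² = 6400 ≡ 37 (mod 101)
  13^32 ≡ 37² = 1369 ≡ 56 (mod 101)
58 = 32 + 16 + 8 + 2, so 13^58 = 13^32 × 13^16 × 13^8 × 13^2 ≡ 56 × 37 × 80 × 68 (mod 101)
Multiplying step by step:
  56 × 37 = 2072 ≡ 52 (mod 101)
  52 × 80 = 4160 ≡ 19 (mod 101)
  19 × 68 = 1292 ≡ 80 (mod 101)
Result: 13^58 ≡ 80 (mod 101)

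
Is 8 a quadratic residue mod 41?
By Euler's criterion: 8^{20} ≡ 1 (mod 41). Since this equals 1, 8 is a QR.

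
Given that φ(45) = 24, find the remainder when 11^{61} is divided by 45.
By Euler: 11^{24} ≡ 1 (mod 45) since gcd(11, 45) = 1. 61 = 2×24 + 13. So 11^{61} ≡ 11^{13} ≡ 11 (mod 45)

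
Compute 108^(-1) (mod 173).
108^(-1) ≡ 165 (mod 173). Verification: 108 × 165 = 17820 ≡ 1 (mod 173)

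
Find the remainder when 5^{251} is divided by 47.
By Fermat: 5^{46} ≡ 1 (mod 47). 251 = 5×46 + 21. So 5^{251} ≡ 5^{21} ≡ 15 (mod 47)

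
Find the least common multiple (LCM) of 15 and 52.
780

First find GCD(15, 52) using the Euclidean algorithm:
15 = 0 × 52 + 15
52 = 3 × 15 + 7
15 = 2 × 7 + 1
7 = 7 × 1 + 0
GCD(15, 52) = 1

LCM formula: LCM(a, b) = (a × b) / GCD(a, b)
LCM(15, 52) = (15 × 52) / 1
LCM(15, 52) = 780 / 1
LCM(15, 52) = 780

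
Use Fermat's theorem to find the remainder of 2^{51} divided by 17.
8

By Fermat's Little Theorem, a^(p-1) ≡ 1 (mod p) for prime p and gcd(a, p) = 1
Here p = 17, so 2^16 ≡ 1 (mod 17)
We can reduce the exponent: 51 mod 16 = 3
So 2^51 ≡ 2^3 (mod 17)
Computing: 2^3 mod 17 = 8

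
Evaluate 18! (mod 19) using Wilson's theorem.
By Wilson's theorem, (18)! ≡ -1 ≡ 18 (mod 19)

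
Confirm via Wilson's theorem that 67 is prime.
(66)! mod 67 = 66. Since this equals -1 (mod 67), Wilson confirms 67 is prime.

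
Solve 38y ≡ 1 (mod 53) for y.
38^(-1) ≡ 7 (mod 53). Verification: 38 × 7 = 266 ≡ 1 (mod 53)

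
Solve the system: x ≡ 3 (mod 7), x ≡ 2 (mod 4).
M = 7 × 4 = 28. M₁ = 4, y₁ ≡ 2 (mod 7). M₂ = 7, y₂ ≡ 3 (mod 4). x = 3×4×2 + 2×7×3 ≡ 10 (mod 28)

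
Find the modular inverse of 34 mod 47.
34^(-1) ≡ 18 (mod 47). Verification: 34 × 18 = 612 ≡ 1 (mod 47)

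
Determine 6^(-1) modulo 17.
6^(-1) ≡ 3 (mod 17). Verification: 6 × 3 = 18 ≡ 1 (mod 17)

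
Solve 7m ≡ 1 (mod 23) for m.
7^(-1) ≡ 10 (mod 23). Verification: 7 × 10 = 70 ≡ 1 (mod 23)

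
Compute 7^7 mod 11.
7 = 4 + 2 + 1 (binary 111). Repeated squaring mod 11: 7^1 ≡ 7; 7^2 ≡ 7² = 49 ≡ 5; 7^4 ≡ 5² = 25 ≡ 3. Multiply: 7^7 = 7^4 × 7^2 × 7^1 ≡ 3 × 5 × 7 (mod 11): 3 × 5 = 15 ≡ 4; 4 × 7 = 28 ≡ 6. So 7^7 ≡ 6 (mod 11).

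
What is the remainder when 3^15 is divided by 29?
Using repeated squaring. 15 = 8 + 4 + 2 + 1 (binary 1111). Repeated squaring mod 29: 3^1 ≡ 3; 3^2 ≡ 3² = 9 ≡ 9; 3^4 ≡ 9² = 81 ≡ 23; 3^8 ≡ 23² = 529 ≡ 7. Multiply: 3^15 = 3^8 × 3^4 × 3^2 × 3^1 ≡ 7 × 23 × 9 × 3 (mod 29): 7 × 23 = 161 ≡ 16; 16 × 9 = 144 ≡ 28; 28 × 3 = 84 ≡ 26. So 3^15 ≡ 26 (mod 29).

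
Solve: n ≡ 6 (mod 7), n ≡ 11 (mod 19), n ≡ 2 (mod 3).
M = 7 × 19 × 3 = 399. M₁ = 57, y₁ ≡ 1 (mod 7). M₂ = 21, y₂ ≡ 10 (mod 19). M₃ = 133, y₃ ≡ 1 (mod 3). n = 6×57×1 + 11×21×10 + 2×133×1 ≡ 125 (mod 399)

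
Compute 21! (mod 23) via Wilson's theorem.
(22)! = (21)! × (22) ≡ -1 (mod 23). So (21)! ≡ -1 × (22)^(-1) ≡ (-1)×(-1) = 1 (mod 23)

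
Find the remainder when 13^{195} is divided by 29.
By Fermat: 13^{28} ≡ 1 (mod 29). 195 = 6×28 + 27. So 13^{195} ≡ 13^{27} ≡ 9 (mod 29)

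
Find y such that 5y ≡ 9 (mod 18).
9

Since gcd(5, 18) = 1 divides 9, a solution exists.
Multiply both sides by the inverse of 5 mod 18:
  5^(-1) mod 18 = 11
  x ≡ 11 × 9 ≡ 99 ≡ 9 (mod 18)
Verification: 5 × 9 = 45 = 2 × 18 + 9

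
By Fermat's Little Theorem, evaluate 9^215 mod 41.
By Fermat: 9^{40} ≡ 1 (mod 41). 215 ≡ 15 (mod 40). So 9^{215} ≡ 9^{15} ≡ 32 (mod 41)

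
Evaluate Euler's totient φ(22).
10

Prime factorization: 22 = 2 × 11
Using the formula φ(n) = n × Π(1 - 1/p) for each prime factor p:
φ(22) = 22 × (1 - 1/2) × (1 - 1/11)
φ(22) = 10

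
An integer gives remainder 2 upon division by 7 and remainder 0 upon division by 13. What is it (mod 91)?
M = 7 × 13 = 91. M₁ = 13, y₁ ≡ 6 (mod 7). M₂ = 7, y₂ ≡ 2 (mod 13). t = 2×13×6 + 0×7×2 ≡ 65 (mod 91). The smallest positive such number is 65.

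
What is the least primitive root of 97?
5

A primitive root g modulo p has order p-1 = 96
Prime divisors of 96: [2, 3]
g is a primitive root iff g^(96/q) ≢ 1 (mod 97) for each prime divisor q
Testing small values:
  g = 2: 2^48 ≡ 1, 2^32 ≡ 35 (mod 97) → 2^48 ≡ 1, not primitive root
  g = 3: 3^48 ≡ 1, 3^32 ≡ 35 (mod 97) → 3^48 ≡ 1, not primitive root
  g = 4: 4^48 ≡ 1, 4^32 ≡ 61 (mod 97) → 4^48 ≡ 1, not primitive root
  g = 5: 5^48 ≡ 96, 5^32 ≡ 35 (mod 97) → none is 1, primitive root!
The smallest primitive root is 5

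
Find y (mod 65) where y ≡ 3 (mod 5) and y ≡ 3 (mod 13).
M = 5 × 13 = 65. M₁ = 13, y₁ ≡ 2 (mod 5). M₂ = 5, y₂ ≡ 8 (mod 13). y = 3×13×2 + 3×5×8 ≡ 3 (mod 65)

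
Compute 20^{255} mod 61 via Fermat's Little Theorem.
1

By Fermat's Little Theorem, a^(p-1) ≡ 1 (mod p) for prime p and gcd(a, p) = 1
Here p = 61, so 20^60 ≡ 1 (mod 61)
We can reduce the exponent: 255 mod 60 = 15
So 20^255 ≡ 20^15 (mod 61)
Computing: 20^15 mod 61 = 1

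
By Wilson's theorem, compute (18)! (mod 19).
By Wilson's theorem, (18)! ≡ -1 ≡ 18 (mod 19)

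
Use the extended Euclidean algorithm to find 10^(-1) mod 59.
Extended GCD: 10(6) + 59(-1) = 1. So 10^(-1) ≡ 6 ≡ 6 (mod 59). Verify: 10 × 6 = 60 ≡ 1 (mod 59)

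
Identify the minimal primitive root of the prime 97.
p - 1 = 96 has prime divisors 2, 3. h is a primitive root mod 97 iff h^(96/q) ≢ 1 (mod 97) for each such q.
h = 2: 2^48 ≡ 1, 2^32 ≡ 35 (mod 97); 2^48 ≡ 1, so not a primitive root.
h = 3: 3^48 ≡ 1, 3^32 ≡ 35 (mod 97); 3^48 ≡ 1, so not a primitive root.
h = 4: 4^48 ≡ 1, 4^32 ≡ 61 (mod 97); 4^48 ≡ 1, so not a primitive root.
h = 5: 5^48 ≡ 96, 5^32 ≡ 35 (mod 97); none is 1, so 5 has order 96 and is a primitive root.
The smallest primitive root mod 97 is g = 5.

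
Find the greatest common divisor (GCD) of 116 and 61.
1

Using the Euclidean algorithm:
116 = 1 × 61 + 55
61 = 1 × 55 + 6
55 = 9 × 6 + 1
6 = 6 × 1 + 0

GCD(116, 61) = 1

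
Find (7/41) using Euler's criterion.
(7/41) = 7^{20} mod 41 = -1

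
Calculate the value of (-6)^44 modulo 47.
Using repeated squaring. (-6) ≡ 41 (mod 47). 44 = 32 + 8 + 4 (binary 101100). Repeated squaring mod 47: 41^1 ≡ 41; 41^2 ≡ 41² = 1681 ≡ 36; 41^4 ≡ 36² = 1296 ≡ 27; 41^8 ≡ 27² = 729 ≡ 24; 41^16 ≡ 24² = 576 ≡ 12; 41^32 ≡ 12² = 144 ≡ 3. Multiply: (-6)^44 ≡ 41^32 × 41^8 × 41^4 ≡ 3 × 24 × 27 (mod 47): 3 × 24 = 72 ≡ 25; 25 × 27 = 675 ≡ 17. So (-6)^44 ≡ 17 (mod 47).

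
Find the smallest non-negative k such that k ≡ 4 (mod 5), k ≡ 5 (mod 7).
19

Using the Chinese Remainder Theorem:
M = product of moduli = 35
For equation 1: M_1 = 7, 7 ≡ 2 (mod 5), inverse of 7 mod 5 is 3 (check: 2 × 3 = 6 ≡ 1 (mod 5))
For equation 2: M_2 = 5, 5 ≡ 5 (mod 7), inverse of 5 mod 7 is 3 (check: 5 × 3 = 15 ≡ 1 (mod 7))
Combine: k ≡ Σ r_i×M_i×(M_i⁻¹ mod m_i) = 4×7×3 + 5×5×3 = 84 + 75 = 159
159 mod 35 = 19
k ≡ 19 (mod 35)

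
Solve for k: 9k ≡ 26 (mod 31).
27

Since gcd(9, 31) = 1 divides 26, a solution exists.
Multiply both sides by the inverse of 9 mod 31:
  9^(-1) mod 31 = 7
  x ≡ 7 × 26 ≡ 182 ≡ 27 (mod 31)
Verification: 9 × 27 = 243 = 7 × 31 + 26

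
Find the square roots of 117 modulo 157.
The square roots of 117 mod 157 are 66 and 91. Verify: 66² = 4356 ≡ 117 (mod 157)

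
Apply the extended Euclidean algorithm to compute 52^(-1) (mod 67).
Extended GCD: 52(-9) + 67(7) = 1. So 52^(-1) ≡ 58 ≡ 58 (mod 67). Verify: 52 × 58 = 3016 ≡ 1 (mod 67)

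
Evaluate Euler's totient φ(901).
832

Prime factorization: 901 = 17 × 53
Using the formula φ(n) = n × Π(1 - 1/p) for each prime factor p:
φ(901) = 901 × (1 - 1/17) × (1 - 1/53)
φ(901) = 832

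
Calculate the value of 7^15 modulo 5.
Using Fermat: 7^{4} ≡ 1 (mod 5). 15 ≡ 3 (mod 4). So 7^{15} ≡ 7^{3} ≡ 3 (mod 5)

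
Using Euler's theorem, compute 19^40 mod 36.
By Euler: 19^{12} ≡ 1 (mod 36) since gcd(19, 36) = 1. 40 = 3×12 + 4. So 19^{40} ≡ 19^{4} ≡ 1 (mod 36)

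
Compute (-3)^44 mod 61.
Using repeated squaring. (-3) ≡ 58 (mod 61). 44 = 32 + 8 + 4 (binary 101100). Repeated squaring mod 61: 58^1 ≡ 58; 58^2 ≡ 58² = 3364 ≡ 9; 58^4 ≡ 9² = 81 ≡ 20; 58^8 ≡ 20² = 400 ≡ 34; 58^16 ≡ 34² = 1156 ≡ 58; 58^32 ≡ 58² = 3364 ≡ 9. Multiply: (-3)^44 ≡ 58^32 × 58^8 × 58^4 ≡ 9 × 34 × 20 (mod 61): 9 × 34 = 306 ≡ 1; 1 × 20 = 20 ≡ 20. So (-3)^44 ≡ 20 (mod 61).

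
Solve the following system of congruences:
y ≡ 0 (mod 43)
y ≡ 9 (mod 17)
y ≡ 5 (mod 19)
43

Using the Chinese Remainder Theorem:
M = product of moduli = 13889
For equation 1: M_1 = 323, 323 ≡ 22 (mod 43), inverse of 323 mod 43 is 2 (check: 22 × 2 = 44 ≡ 1 (mod 43))
For equation 2: M_2 = 817, 817 ≡ 1 (mod 17), inverse of 817 mod 17 is 1 (check: 1 × 1 = 1 ≡ 1 (mod 17))
For equation 3: M_3 = 731, 731 ≡ 9 (mod 19), inverse of 731 mod 19 is 17 (check: 9 × 17 = 153 ≡ 1 (mod 19))
Combine: y ≡ Σ r_i×M_i×(M_i⁻¹ mod m_i) = 0×323×2 + 9×817×1 + 5×731×17 = 0 + 7353 + 62135 = 69488
69488 mod 13889 = 43
y ≡ 43 (mod 13889)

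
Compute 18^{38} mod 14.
2

Using successive squaring:
Binary expansion of 38: 100110
Powers of 18 mod 14 (each is the square of the previous):
  18^1 ≡ 4 (mod 14)
  18^2 ≡ 4² = 16 ≡ 2 (mod 14)
  18^4 ≡ 2² = 4 ≡ 4 (mod 14)
  18^8 ≡ 4² = 16 ≡ 2 (mod 14)
  18^16 ≡ 2² = 4 ≡ 4 (mod 14)
  18^32 ≡ 4² = 16 ≡ 2 (mod 14)
38 = 32 + 4 + 2, so 18^38 = 18^32 × 18^4 × 18^2 ≡ 2 × 4 × 2 (mod 14)
Multiplying step by step:
  2 × 4 = 8 ≡ 8 (mod 14)
  8 × 2 = 16 ≡ 2 (mod 14)
Result: 18^38 ≡ 2 (mod 14)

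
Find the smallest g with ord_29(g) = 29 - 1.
p - 1 = 28 has prime divisors 2, 7. h is a primitive root mod 29 iff h^(28/q) ≢ 1 (mod 29) for each such q.
h = 2: 2^14 ≡ 28, 2^4 ≡ 16 (mod 29); none is 1, so 2 has order 28 and is a primitive root.
The smallest primitive root mod 29 is g = 2.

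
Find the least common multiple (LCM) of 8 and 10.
40

First find GCD(8, 10) using the Euclidean algorithm:
8 = 0 × 10 + 8
10 = 1 × 8 + 2
8 = 4 × 2 + 0
GCD(8, 10) = 2

LCM formula: LCM(a, b) = (a × b) / GCD(a, b)
LCM(8, 10) = (8 × 10) / 2
LCM(8, 10) = 80 / 2
LCM(8, 10) = 40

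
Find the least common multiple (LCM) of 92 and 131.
12052

First find GCD(92, 131) using the Euclidean algorithm:
92 = 0 × 131 + 92
131 = 1 × 92 + 39
92 = 2 × 39 + 14
39 = 2 × 14 + 11
14 = 1 × 11 + 3
11 = 3 × 3 + 2
3 = 1 × 2 + 1
2 = 2 × 1 + 0
GCD(92, 131) = 1

LCM formula: LCM(a, b) = (a × b) / GCD(a, b)
LCM(92, 131) = (92 × 131) / 1
LCM(92, 131) = 12052 / 1
LCM(92, 131) = 12052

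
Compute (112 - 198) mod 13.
5

(112 - 198) = -86
-86 mod 13 = 5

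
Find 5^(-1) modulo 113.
68

Using Extended Euclidean Algorithm:
gcd(5, 113) = 1
Bezout coefficients: 5 × -45 + 113 × 2 = 1
So 5 × -45 ≡ 1 (mod 113)
The inverse is -45 mod 113 = 68
Verification: 5 × 68 = 340 = 3 × 113 + 1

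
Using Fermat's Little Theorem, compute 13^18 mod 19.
By Fermat's Little Theorem, 13^{18} ≡ 1 (mod 19) since 19 is prime and gcd(13, 19) = 1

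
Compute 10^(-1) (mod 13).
10^(-1) ≡ 4 (mod 13). Verification: 10 × 4 = 40 ≡ 1 (mod 13)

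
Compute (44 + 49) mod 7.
2

(44 + 49) = 93
93 mod 7 = 2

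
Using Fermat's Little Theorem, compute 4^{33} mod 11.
9

By Fermat's Little Theorem, a^(p-1) ≡ 1 (mod p) for prime p and gcd(a, p) = 1
Here p = 11, so 4^10 ≡ 1 (mod 11)
We can reduce the exponent: 33 mod 10 = 3
So 4^33 ≡ 4^3 (mod 11)
Computing: 4^3 mod 11 = 9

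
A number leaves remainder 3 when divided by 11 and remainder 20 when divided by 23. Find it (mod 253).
M = 11 × 23 = 253. M₁ = 23, y₁ ≡ 1 (mod 11). M₂ = 11, y₂ ≡ 21 (mod 23). t = 3×23×1 + 20×11×21 ≡ 135 (mod 253)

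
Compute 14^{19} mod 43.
9

Using successive squaring:
Binary expansion of 19: 10011
Powers of 14 mod 43 (each is the square of the previous):
  14^1 ≡ 14 (mod 43)
  14^2 ≡ 14² = 196 ≡ 24 (mod 43)
  14^4 ≡ 24² = 576 ≡ 17 (mod 43)
  14^8 ≡ 17² = 289 ≡ 31 (mod 43)
  14^16 ≡ 31² = 961 ≡ 15 (mod 43)
19 = 16 + 2 + 1, so 14^19 = 14^16 × 14^2 × 14^1 ≡ 15 × 24 × 14 (mod 43)
Multiplying step by step:
  15 × 24 = 360 ≡ 16 (mod 43)
  16 × 14 = 224 ≡ 9 (mod 43)
Result: 14^19 ≡ 9 (mod 43)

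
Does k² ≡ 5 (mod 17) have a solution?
By Euler's criterion: 5^{8} ≡ 16 (mod 17). Since this equals -1 (≡ 16), 5 is not a QR.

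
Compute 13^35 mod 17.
Using Fermat: 13^{16} ≡ 1 (mod 17). 35 ≡ 3 (mod 16). So 13^{35} ≡ 13^{3} ≡ 4 (mod 17)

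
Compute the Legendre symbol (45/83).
(45/83) = 45^{41} mod 83 = -1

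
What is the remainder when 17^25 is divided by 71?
Using repeated squaring. 25 = 16 + 8 + 1 (binary 11001). Repeated squaring mod 71: 17^1 ≡ 17; 17^2 ≡ 17² = 289 ≡ 5; 17^4 ≡ 5² = 25 ≡ 25; 17^8 ≡ 25² = 625 ≡ 57; 17^16 ≡ 57² = 3249 ≡ 54. Multiply: 17^25 = 17^16 × 17^8 × 17^1 ≡ 54 × 57 × 17 (mod 71): 54 × 57 = 3078 ≡ 25; 25 × 17 = 425 ≡ 70. So 17^25 ≡ 70 (mod 71).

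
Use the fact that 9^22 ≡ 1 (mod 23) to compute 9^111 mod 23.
By Fermat: 9^{22} ≡ 1 (mod 23). 111 = 5×22 + 1. So 9^{111} ≡ 9^{1} ≡ 9 (mod 23)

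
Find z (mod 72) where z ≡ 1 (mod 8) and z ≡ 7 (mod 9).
M = 8 × 9 = 72. M₁ = 9, y₁ ≡ 1 (mod 8). M₂ = 8, y₂ ≡ 8 (mod 9). z = 1×9×1 + 7×8×8 ≡ 25 (mod 72)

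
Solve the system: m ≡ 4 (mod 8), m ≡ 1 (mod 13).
M = 8 × 13 = 104. M₁ = 13, y₁ ≡ 5 (mod 8). M₂ = 8, y₂ ≡ 5 (mod 13). m = 4×13×5 + 1×8×5 ≡ 92 (mod 104)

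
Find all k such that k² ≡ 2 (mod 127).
The square roots of 2 mod 127 are 16 and 111. Verify: 16² = 256 ≡ 2 (mod 127)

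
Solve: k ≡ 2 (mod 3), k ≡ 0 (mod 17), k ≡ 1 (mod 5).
M = 3 × 17 × 5 = 255. M₁ = 85, y₁ ≡ 1 (mod 3). M₂ = 15, y₂ ≡ 8 (mod 17). M₃ = 51, y₃ ≡ 1 (mod 5). k = 2×85×1 + 0×15×8 + 1×51×1 ≡ 221 (mod 255)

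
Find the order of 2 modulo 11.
Powers of 2 mod 11: 2^1≡2, 2^2≡4, 2^3≡8, 2^4≡5, 2^5≡10, 2^6≡9, 2^7≡7, 2^8≡3, 2^9≡6, 2^10≡1. Order = 10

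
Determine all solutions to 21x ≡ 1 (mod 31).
3

Since gcd(21, 31) = 1 divides 1, a solution exists.
Multiply both sides by the inverse of 21 mod 31:
  21^(-1) mod 31 = 3
  x ≡ 3 × 1 ≡ 3 ≡ 3 (mod 31)
Verification: 21 × 3 = 63 = 2 × 31 + 1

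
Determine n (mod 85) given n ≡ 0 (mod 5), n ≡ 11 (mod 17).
45

Using the Chinese Remainder Theorem:
M = product of moduli = 85
For equation 1: M_1 = 17, 17 ≡ 2 (mod 5), inverse of 17 mod 5 is 3 (check: 2 × 3 = 6 ≡ 1 (mod 5))
For equation 2: M_2 = 5, 5 ≡ 5 (mod 17), inverse of 5 mod 17 is 7 (check: 5 × 7 = 35 ≡ 1 (mod 17))
Combine: n ≡ Σ r_i×M_i×(M_i⁻¹ mod m_i) = 0×17×3 + 11×5×7 = 0 + 385 = 385
385 mod 85 = 45
n ≡ 45 (mod 85)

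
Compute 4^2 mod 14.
2 = 2 (binary 10). Repeated squaring mod 14: 4^1 ≡ 4; 4^2 ≡ 4² = 16 ≡ 2. So 4^2 ≡ 2 (mod 14).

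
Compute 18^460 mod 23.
Using Fermat: 18^{22} ≡ 1 (mod 23). 460 ≡ 20 (mod 22). So 18^{460} ≡ 18^{20} ≡ 12 (mod 23)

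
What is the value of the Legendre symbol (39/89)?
(39/89) = 39^{44} mod 89 = 1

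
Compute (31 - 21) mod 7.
3

(31 - 21) = 10
10 mod 7 = 3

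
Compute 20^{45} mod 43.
2

Using successive squaring:
Binary expansion of 45: 101101
Powers of 20 mod 43 (each is the square of the previous):
  20^1 ≡ 20 (mod 43)
  20^2 ≡ 20² = 400 ≡ 13 (mod 43)
  20^4 ≡ 13² = 169 ≡ 40 (mod 43)
  20^8 ≡ 40² = 1600 ≡ 9 (mod 43)
  20^16 ≡ 9² = 81 ≡ 38 (mod 43)
  20^32 ≡ 38² = 1444 ≡ 25 (mod 43)
45 = 32 + 8 + 4 + 1, so 20^45 = 20^32 × 20^8 × 20^4 × 20^1 ≡ 25 × 9 × 40 × 20 (mod 43)
Multiplying step by step:
  25 × 9 = 225 ≡ 10 (mod 43)
  10 × 40 = 400 ≡ 13 (mod 43)
  13 × 20 = 260 ≡ 2 (mod 43)
Result: 20^45 ≡ 2 (mod 43)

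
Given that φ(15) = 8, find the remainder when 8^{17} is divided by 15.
By Euler: 8^{8} ≡ 1 (mod 15) since gcd(8, 15) = 1. 17 = 2×8 + 1. So 8^{17} ≡ 8^{1} ≡ 8 (mod 15)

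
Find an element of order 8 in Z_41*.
3 has order 8 mod 41 since 3^{8} ≡ 1 (mod 41) and no smaller power works.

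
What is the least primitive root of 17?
3

A primitive root g modulo p has order p-1 = 16
Prime divisors of 16: [2]
g is a primitive root iff g^(16/q) ≢ 1 (mod 17) for each prime divisor q
Testing small values:
  g = 2: 2^8 ≡ 1 (mod 17) → 2^8 ≡ 1, not primitive root
  g = 3: 3^8 ≡ 16 (mod 17) → none is 1, primitive root!
The smallest primitive root is 3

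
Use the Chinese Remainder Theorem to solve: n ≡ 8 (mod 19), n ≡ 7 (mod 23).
122

Using the Chinese Remainder Theorem:
M = product of moduli = 437
For equation 1: M_1 = 23, 23 ≡ 4 (mod 19), inverse of 23 mod 19 is 5 (check: 4 × 5 = 20 ≡ 1 (mod 19))
For equation 2: M_2 = 19, 19 ≡ 19 (mod 23), inverse of 19 mod 23 is 17 (check: 19 × 17 = 323 ≡ 1 (mod 23))
Combine: n ≡ Σ r_i×M_i×(M_i⁻¹ mod m_i) = 8×23×5 + 7×19×17 = 920 + 2261 = 3181
3181 mod 437 = 122
n ≡ 122 (mod 437)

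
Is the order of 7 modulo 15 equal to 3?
No, the actual order is 4, not 3.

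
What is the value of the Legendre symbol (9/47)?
(9/47) = 9^{23} mod 47 = 1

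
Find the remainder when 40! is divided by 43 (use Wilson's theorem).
(42)! = (40)! × (41) × (42) ≡ -1 (mod 43). So (40)! ≡ -1 × [(42)(41)]^(-1) ≡ 21 (mod 43)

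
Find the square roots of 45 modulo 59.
The square roots of 45 mod 59 are 35 and 24. Verify: 35² = 1225 ≡ 45 (mod 59)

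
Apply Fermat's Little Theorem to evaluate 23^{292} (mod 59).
57

By Fermat's Little Theorem, a^(p-1) ≡ 1 (mod p) for prime p and gcd(a, p) = 1
Here p = 59, so 23^58 ≡ 1 (mod 59)
We can reduce the exponent: 292 mod 58 = 2
So 23^292 ≡ 23^2 (mod 59)
Computing: 23^2 mod 59 = 57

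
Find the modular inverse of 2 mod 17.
2^(-1) ≡ 9 (mod 17). Verification: 2 × 9 = 18 ≡ 1 (mod 17)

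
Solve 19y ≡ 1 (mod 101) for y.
19^(-1) ≡ 16 (mod 101). Verification: 19 × 16 = 304 ≡ 1 (mod 101)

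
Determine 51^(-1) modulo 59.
51^(-1) ≡ 22 (mod 59). Verification: 51 × 22 = 1122 ≡ 1 (mod 59)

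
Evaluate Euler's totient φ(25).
20

Prime factorization: 25 = 5^2
Using the formula φ(n) = n × Π(1 - 1/p) for each prime factor p:
φ(25) = 25 × (1 - 1/5)
φ(25) = 20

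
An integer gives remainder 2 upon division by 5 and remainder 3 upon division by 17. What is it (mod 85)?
M = 5 × 17 = 85. M₁ = 17, y₁ ≡ 3 (mod 5). M₂ = 5, y₂ ≡ 7 (mod 17). m = 2×17×3 + 3×5×7 ≡ 37 (mod 85). The smallest positive such number is 37.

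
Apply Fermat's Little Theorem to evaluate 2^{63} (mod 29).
12

By Fermat's Little Theorem, a^(p-1) ≡ 1 (mod p) for prime p and gcd(a, p) = 1
Here p = 29, so 2^28 ≡ 1 (mod 29)
We can reduce the exponent: 63 mod 28 = 7
So 2^63 ≡ 2^7 (mod 29)
Computing: 2^7 mod 29 = 12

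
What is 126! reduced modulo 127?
By Wilson's theorem, (126)! ≡ -1 ≡ 126 (mod 127)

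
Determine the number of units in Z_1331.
1210

Prime factorization: 1331 = 11^3
Using the formula φ(n) = n × Π(1 - 1/p) for each prime factor p:
φ(1331) = 1331 × (1 - 1/11)
φ(1331) = 1210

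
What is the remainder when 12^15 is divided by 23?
Using repeated squaring. 15 = 8 + 4 + 2 + 1 (binary 1111). Repeated squaring mod 23: 12^1 ≡ 12; 12^2 ≡ 12² = 144 ≡ 6; 12^4 ≡ 6² = 36 ≡ 13; 12^8 ≡ 13² = 169 ≡ 8. Multiply: 12^15 = 12^8 × 12^4 × 12^2 × 12^1 ≡ 8 × 13 × 6 × 12 (mod 23): 8 × 13 = 104 ≡ 12; 12 × 6 = 72 ≡ 3; 3 × 12 = 36 ≡ 13. So 12^15 ≡ 13 (mod 23).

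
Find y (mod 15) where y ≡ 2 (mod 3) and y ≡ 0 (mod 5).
M = 3 × 5 = 15. M₁ = 5, y₁ ≡ 2 (mod 3). M₂ = 3, y₂ ≡ 2 (mod 5). y = 2×5×2 + 0×3×2 ≡ 5 (mod 15)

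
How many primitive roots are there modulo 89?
40

The number of primitive roots modulo p is φ(p-1) = φ(88)
φ(88) = 40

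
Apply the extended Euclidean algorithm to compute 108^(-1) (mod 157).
Extended GCD: 108(16) + 157(-11) = 1. So 108^(-1) ≡ 16 ≡ 16 (mod 157). Verify: 108 × 16 = 1728 ≡ 1 (mod 157)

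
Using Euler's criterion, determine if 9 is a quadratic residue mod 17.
By Euler's criterion: 9^{8} ≡ 1 (mod 17). Since this equals 1, 9 is a QR.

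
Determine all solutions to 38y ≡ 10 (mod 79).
46

Since gcd(38, 79) = 1 divides 10, a solution exists.
Multiply both sides by the inverse of 38 mod 79:
  38^(-1) mod 79 = 52
  x ≡ 52 × 10 ≡ 520 ≡ 46 (mod 79)
Verification: 38 × 46 = 1748 = 22 × 79 + 10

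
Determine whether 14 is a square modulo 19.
By Euler's criterion: 14^{9} ≡ 18 (mod 19). Since this equals -1 (≡ 18), 14 is not a QR.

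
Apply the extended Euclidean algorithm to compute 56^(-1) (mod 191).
Extended GCD: 56(58) + 191(-17) = 1. So 56^(-1) ≡ 58 ≡ 58 (mod 191). Verify: 56 × 58 = 3248 ≡ 1 (mod 191)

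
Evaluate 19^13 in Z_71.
Using repeated squaring. 13 = 8 + 4 + 1 (binary 1101). Repeated squaring mod 71: 19^1 ≡ 19; 19^2 ≡ 19² = 361 ≡ 6; 19^4 ≡ 6² = 36 ≡ 36; 19^8 ≡ 36² = 1296 ≡ 18. Multiply: 19^13 = 19^8 × 19^4 × 19^1 ≡ 18 × 36 × 19 (mod 71): 18 × 36 = 648 ≡ 9; 9 × 19 = 171 ≡ 29. So 19^13 ≡ 29 (mod 71).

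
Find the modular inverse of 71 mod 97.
71^(-1) ≡ 41 (mod 97). Verification: 71 × 41 = 2911 ≡ 1 (mod 97)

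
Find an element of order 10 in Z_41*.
4 has order 10 mod 41 since 4^{10} ≡ 1 (mod 41) and no smaller power works.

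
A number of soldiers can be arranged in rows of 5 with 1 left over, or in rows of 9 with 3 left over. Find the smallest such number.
M = 5 × 9 = 45. M₁ = 9, y₁ ≡ 4 (mod 5). M₂ = 5, y₂ ≡ 2 (mod 9). m = 1×9×4 + 3×5×2 ≡ 21 (mod 45). The smallest positive such number is 21.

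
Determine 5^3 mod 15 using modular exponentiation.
3 = 2 + 1 (binary 11). Repeated squaring mod 15: 5^1 ≡ 5; 5^2 ≡ 5² = 25 ≡ 10. Multiply: 5^3 = 5^2 × 5^1 ≡ 10 × 5 (mod 15): 10 × 5 = 50 ≡ 5. So 5^3 ≡ 5 (mod 15).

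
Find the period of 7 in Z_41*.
Powers of 7 mod 41: 7^1≡7, 7^2≡8, 7^3≡15, 7^4≡23, 7^5≡38, 7^6≡20, 7^7≡17, 7^8≡37, 7^9≡13, 7^10≡9, 7^11≡22, 7^12≡31, 7^13≡12, 7^14≡2, 7^15≡14, 7^16≡16, 7^17≡30, 7^18≡5, 7^19≡35, 7^20≡40, 7^21≡34, 7^22≡33, 7^23≡26, 7^24≡18, 7^25≡3, 7^26≡21, 7^27≡24, 7^28≡4, 7^29≡28, 7^30≡32, 7^31≡19, 7^32≡10, 7^33≡29, 7^34≡39, 7^35≡27, 7^36≡25, 7^37≡11, 7^38≡36, 7^39≡6, 7^40≡1. Order = 40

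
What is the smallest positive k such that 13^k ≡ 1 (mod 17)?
Powers of 13 mod 17: 13^1≡13, 13^2≡16, 13^3≡4, 13^4≡1. Order = 4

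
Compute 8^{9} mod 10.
8

Using successive squaring:
Binary expansion of 9: 1001
Powers of 8 mod 10 (each is the square of the previous):
  8^1 ≡ 8 (mod 10)
  8^2 ≡ 8² = 64 ≡ 4 (mod 10)
  8^4 ≡ 4² = 16 ≡ 6 (mod 10)
  8^8 ≡ 6² = 36 ≡ 6 (mod 10)
9 = 8 + 1, so 8^9 = 8^8 × 8^1 ≡ 6 × 8 (mod 10)
Multiplying step by step:
  6 × 8 = 48 ≡ 8 (mod 10)
Result: 8^9 ≡ 8 (mod 10)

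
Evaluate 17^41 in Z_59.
Using repeated squaring. 41 = 32 + 8 + 1 (binary 101001). Repeated squaring mod 59: 17^1 ≡ 17; 17^2 ≡ 17² = 289 ≡ 53; 17^4 ≡ 53² = 2809 ≡ 36; 17^8 ≡ 36² = 1296 ≡ 57; 17^16 ≡ 57² = 3249 ≡ 4; 17^32 ≡ 4² = 16 ≡ 16. Multiply: 17^41 = 17^32 × 17^8 × 17^1 ≡ 16 × 57 × 17 (mod 59): 16 × 57 = 912 ≡ 27; 27 × 17 = 459 ≡ 46. So 17^41 ≡ 46 (mod 59).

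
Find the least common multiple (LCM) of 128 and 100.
3200

First find GCD(128, 100) using the Euclidean algorithm:
128 = 1 × 100 + 28
100 = 3 × 28 + 16
28 = 1 × 16 + 12
16 = 1 × 12 + 4
12 = 3 × 4 + 0
GCD(128, 100) = 4

LCM formula: LCM(a, b) = (a × b) / GCD(a, b)
LCM(128, 100) = (128 × 100) / 4
LCM(128, 100) = 12800 / 4
LCM(128, 100) = 3200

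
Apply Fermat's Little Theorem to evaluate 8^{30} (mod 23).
4

By Fermat's Little Theorem, a^(p-1) ≡ 1 (mod p) for prime p and gcd(a, p) = 1
Here p = 23, so 8^22 ≡ 1 (mod 23)
We can reduce the exponent: 30 mod 22 = 8
So 8^30 ≡ 8^8 (mod 23)
Computing: 8^8 mod 23 = 4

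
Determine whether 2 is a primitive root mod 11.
p - 1 = 10 has prime divisors 2, 5. Check 2^(10/q) mod 11 for each: 2^(10/2) = 2^5 ≡ 10, 2^(10/5) = 2^2 ≡ 4 (mod 11). None of these is 1, so 2 has order 10 = φ(11), so it is a primitive root mod 11.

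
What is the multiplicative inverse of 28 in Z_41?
22

Using Extended Euclidean Algorithm:
gcd(28, 41) = 1
Bezout coefficients: 28 × -19 + 41 × 13 = 1
So 28 × -19 ≡ 1 (mod 41)
The inverse is -19 mod 41 = 22
Verification: 28 × 22 = 616 = 15 × 41 + 1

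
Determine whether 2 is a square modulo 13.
By Euler's criterion: 2^{6} ≡ 12 (mod 13). Since this equals -1 (≡ 12), 2 is not a QR.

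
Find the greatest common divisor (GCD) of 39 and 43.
1

Using the Euclidean algorithm:
39 = 0 × 43 + 39
43 = 1 × 39 + 4
39 = 9 × 4 + 3
4 = 1 × 3 + 1
3 = 3 × 1 + 0

GCD(39, 43) = 1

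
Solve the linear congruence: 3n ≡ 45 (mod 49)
15

Since gcd(3, 49) = 1 divides 45, a solution exists.
Multiply both sides by the inverse of 3 mod 49:
  3^(-1) mod 49 = 33
  x ≡ 33 × 45 ≡ 1485 ≡ 15 (mod 49)
Verification: 3 × 15 = 45 = 0 × 49 + 45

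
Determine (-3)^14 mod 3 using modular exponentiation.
Using repeated squaring. (-3) ≡ 0 (mod 3). 14 = 8 + 4 + 2 (binary 1110). Repeated squaring mod 3: 0^1 ≡ 0; 0^2 ≡ 0² = 0 ≡ 0; 0^4 ≡ 0² = 0 ≡ 0; 0^8 ≡ 0² = 0 ≡ 0. Multiply: (-3)^14 ≡ 0^8 × 0^4 × 0^2 ≡ 0 × 0 × 0 (mod 3): 0 × 0 = 0 ≡ 0; 0 × 0 = 0 ≡ 0. So (-3)^14 ≡ 0 (mod 3).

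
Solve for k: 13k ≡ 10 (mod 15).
10

Since gcd(13, 15) = 1 divides 10, a solution exists.
Multiply both sides by the inverse of 13 mod 15:
  13^(-1) mod 15 = 7
  x ≡ 7 × 10 ≡ 70 ≡ 10 (mod 15)
Verification: 13 × 10 = 130 = 8 × 15 + 10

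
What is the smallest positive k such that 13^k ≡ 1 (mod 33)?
Powers of 13 mod 33: 13^1≡13, 13^2≡4, 13^3≡19, 13^4≡16, 13^5≡10, 13^6≡31, 13^7≡7, 13^8≡25, 13^9≡28, 13^10≡1. Order = 10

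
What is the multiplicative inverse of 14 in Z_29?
14^(-1) ≡ 27 (mod 29). Verification: 14 × 27 = 378 ≡ 1 (mod 29)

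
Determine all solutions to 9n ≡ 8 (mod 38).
22

Since gcd(9, 38) = 1 divides 8, a solution exists.
Multiply both sides by the inverse of 9 mod 38:
  9^(-1) mod 38 = 17
  x ≡ 17 × 8 ≡ 136 ≡ 22 (mod 38)
Verification: 9 × 22 = 198 = 5 × 38 + 8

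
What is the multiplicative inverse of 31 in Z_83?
75

Using Extended Euclidean Algorithm:
gcd(31, 83) = 1
Bezout coefficients: 31 × -8 + 83 × 3 = 1
So 31 × -8 ≡ 1 (mod 83)
The inverse is -8 mod 83 = 75
Verification: 31 × 75 = 2325 = 28 × 83 + 1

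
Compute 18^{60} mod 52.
40

Using successive squaring:
Binary expansion of 60: 111100
Powers of 18 mod 52 (each is the square of the previous):
  18^1 ≡ 18 (mod 52)
  18^2 ≡ 18² = 324 ≡ 12 (mod 52)
  18^4 ≡ 12² = 144 ≡ 40 (mod 52)
  18^8 ≡ 40² = 1600 ≡ 40 (mod 52)
  18^16 ≡ 40² = 1600 ≡ 40 (mod 52)
  18^32 ≡ 40² = 1600 ≡ 40 (mod 52)
60 = 32 + 16 + 8 + 4, so 18^60 = 18^32 × 18^16 × 18^8 × 18^4 ≡ 40 × 40 × 40 × 40 (mod 52)
Multiplying step by step:
  40 × 40 = 1600 ≡ 40 (mod 52)
  40 × 40 = 1600 ≡ 40 (mod 52)
  40 × 40 = 1600 ≡ 40 (mod 52)
Result: 18^60 ≡ 40 (mod 52)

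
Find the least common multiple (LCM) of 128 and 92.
2944

First find GCD(128, 92) using the Euclidean algorithm:
128 = 1 × 92 + 36
92 = 2 × 36 + 20
36 = 1 × 20 + 16
20 = 1 × 16 + 4
16 = 4 × 4 + 0
GCD(128, 92) = 4

LCM formula: LCM(a, b) = (a × b) / GCD(a, b)
LCM(128, 92) = (128 × 92) / 4
LCM(128, 92) = 11776 / 4
LCM(128, 92) = 2944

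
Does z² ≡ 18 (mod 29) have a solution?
By Euler's criterion: 18^{14} ≡ 28 (mod 29). Since this equals -1 (≡ 28), 18 is not a QR.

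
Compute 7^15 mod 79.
Using repeated squaring. 15 = 8 + 4 + 2 + 1 (binary 1111). Repeated squaring mod 79: 7^1 ≡ 7; 7^2 ≡ 7² = 49 ≡ 49; 7^4 ≡ 49² = 2401 ≡ 31; 7^8 ≡ 31² = 961 ≡ 13. Multiply: 7^15 = 7^8 × 7^4 × 7^2 × 7^1 ≡ 13 × 31 × 49 × 7 (mod 79): 13 × 31 = 403 ≡ 8; 8 × 49 = 392 ≡ 76; 76 × 7 = 532 ≡ 58. So 7^15 ≡ 58 (mod 79).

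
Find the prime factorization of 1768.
2^3 × 13 × 17

Divide by primes starting from smallest:
1768 ÷ 2 = 884
884 ÷ 2 = 442
442 ÷ 2 = 221
221 ÷ 13 = 17
17 ÷ 17 = 1

1768 = 2^3 × 13 × 17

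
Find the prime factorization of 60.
2^2 × 3 × 5

Divide by primes starting from smallest:
60 ÷ 2 = 30
30 ÷ 2 = 15
15 ÷ 3 = 5
5 ÷ 5 = 1

60 = 2^2 × 3 × 5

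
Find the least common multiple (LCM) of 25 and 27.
675

First find GCD(25, 27) using the Euclidean algorithm:
25 = 0 × 27 + 25
27 = 1 × 25 + 2
25 = 12 × 2 + 1
2 = 2 × 1 + 0
GCD(25, 27) = 1

LCM formula: LCM(a, b) = (a × b) / GCD(a, b)
LCM(25, 27) = (25 × 27) / 1
LCM(25, 27) = 675 / 1
LCM(25, 27) = 675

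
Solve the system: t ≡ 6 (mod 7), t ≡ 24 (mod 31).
M = 7 × 31 = 217. M₁ = 31, y₁ ≡ 5 (mod 7). M₂ = 7, y₂ ≡ 9 (mod 31). t = 6×31×5 + 24×7×9 ≡ 55 (mod 217)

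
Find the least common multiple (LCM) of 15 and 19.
285

First find GCD(15, 19) using the Euclidean algorithm:
15 = 0 × 19 + 15
19 = 1 × 15 + 4
15 = 3 × 4 + 3
4 = 1 × 3 + 1
3 = 3 × 1 + 0
GCD(15, 19) = 1

LCM formula: LCM(a, b) = (a × b) / GCD(a, b)
LCM(15, 19) = (15 × 19) / 1
LCM(15, 19) = 285 / 1
LCM(15, 19) = 285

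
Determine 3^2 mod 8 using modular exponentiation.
2 = 2 (binary 10). Repeated squaring mod 8: 3^1 ≡ 3; 3^2 ≡ 3² = 9 ≡ 1. So 3^2 ≡ 1 (mod 8).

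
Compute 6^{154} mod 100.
96

Using successive squaring:
Binary expansion of 154: 10011010
Powers of 6 mod 100 (each is the square of the previous):
  6^1 ≡ 6 (mod 100)
  6^2 ≡ 6² = 36 ≡ 36 (mod 100)
  6^4 ≡ 36² = 1296 ≡ 96 (mod 100)
  6^8 ≡ 96² = 9216 ≡ 16 (mod 100)
  6^16 ≡ 16² = 256 ≡ 56 (mod 100)
  6^32 ≡ 56² = 3136 ≡ 36 (mod 100)
  6^64 ≡ 36² = 1296 ≡ 96 (mod 100)
  6^128 ≡ 96² = 9216 ≡ 16 (mod 100)
154 = 128 + 16 + 8 + 2, so 6^154 = 6^128 × 6^16 × 6^8 × 6^2 ≡ 16 × 56 × 16 × 36 (mod 100)
Multiplying step by step:
  16 × 56 = 896 ≡ 96 (mod 100)
  96 × 16 = 1536 ≡ 36 (mod 100)
  36 × 36 = 1296 ≡ 96 (mod 100)
Result: 6^154 ≡ 96 (mod 100)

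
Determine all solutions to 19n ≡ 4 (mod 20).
16

Since gcd(19, 20) = 1 divides 4, a solution exists.
Multiply both sides by the inverse of 19 mod 20:
  19^(-1) mod 20 = 19
  x ≡ 19 × 4 ≡ 76 ≡ 16 (mod 20)
Verification: 19 × 16 = 304 = 15 × 20 + 4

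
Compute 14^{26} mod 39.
1

Using successive squaring:
Binary expansion of 26: 11010
Powers of 14 mod 39 (each is the square of the previous):
  14^1 ≡ 14 (mod 39)
  14^2 ≡ 14² = 196 ≡ 1 (mod 39)
  14^4 ≡ 1² = 1 ≡ 1 (mod 39)
  14^8 ≡ 1² = 1 ≡ 1 (mod 39)
  14^16 ≡ 1² = 1 ≡ 1 (mod 39)
26 = 16 + 8 + 2, so 14^26 = 14^16 × 14^8 × 14^2 ≡ 1 × 1 × 1 (mod 39)
Multiplying step by step:
  1 × 1 = 1 ≡ 1 (mod 39)
  1 × 1 = 1 ≡ 1 (mod 39)
Result: 14^26 ≡ 1 (mod 39)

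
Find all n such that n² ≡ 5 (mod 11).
The square roots of 5 mod 11 are 4 and 7. Verify: 4² = 16 ≡ 5 (mod 11)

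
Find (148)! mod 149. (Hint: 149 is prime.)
By Wilson's theorem, (148)! ≡ -1 ≡ 148 (mod 149)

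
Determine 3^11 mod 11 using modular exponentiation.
Using Fermat: 3^{10} ≡ 1 (mod 11). 11 ≡ 1 (mod 10). So 3^{11} ≡ 3^{1} ≡ 3 (mod 11)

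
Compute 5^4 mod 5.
5 ≡ 0 (mod 5). 4 = 4 (binary 100). Repeated squaring mod 5: 0^1 ≡ 0; 0^2 ≡ 0² = 0 ≡ 0; 0^4 ≡ 0² = 0 ≡ 0. So 5^4 ≡ 0 (mod 5).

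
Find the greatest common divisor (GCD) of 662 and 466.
2

Using the Euclidean algorithm:
662 = 1 × 466 + 196
466 = 2 × 196 + 74
196 = 2 × 74 + 48
74 = 1 × 48 + 26
48 = 1 × 26 + 22
26 = 1 × 22 + 4
22 = 5 × 4 + 2
4 = 2 × 2 + 0

GCD(662, 466) = 2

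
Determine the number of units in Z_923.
840

Prime factorization: 923 = 13 × 71
Using the formula φ(n) = n × Π(1 - 1/p) for each prime factor p:
φ(923) = 923 × (1 - 1/13) × (1 - 1/71)
φ(923) = 840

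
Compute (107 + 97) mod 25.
4

(107 + 97) = 204
204 mod 25 = 4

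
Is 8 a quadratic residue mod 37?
By Euler's criterion: 8^{18} ≡ 36 (mod 37). Since this equals -1 (≡ 36), 8 is not a QR.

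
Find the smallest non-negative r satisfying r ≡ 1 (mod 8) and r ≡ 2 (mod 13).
M = 8 × 13 = 104. M₁ = 13, y₁ ≡ 5 (mod 8). M₂ = 8, y₂ ≡ 5 (mod 13). r = 1×13×5 + 2×8×5 ≡ 41 (mod 104)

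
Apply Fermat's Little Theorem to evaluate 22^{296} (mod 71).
6

By Fermat's Little Theorem, a^(p-1) ≡ 1 (mod p) for prime p and gcd(a, p) = 1
Here p = 71, so 22^70 ≡ 1 (mod 71)
We can reduce the exponent: 296 mod 70 = 16
So 22^296 ≡ 22^16 (mod 71)
Computing: 22^16 mod 71 = 6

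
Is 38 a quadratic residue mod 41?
By Euler's criterion: 38^{20} ≡ 40 (mod 41). Since this equals -1 (≡ 40), 38 is not a QR.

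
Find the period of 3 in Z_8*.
Powers of 3 mod 8: 3^1≡3, 3^2≡1. Order = 2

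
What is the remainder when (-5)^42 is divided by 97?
Using repeated squaring. (-5) ≡ 92 (mod 97). 42 = 32 + 8 + 2 (binary 101010). Repeated squaring mod 97: 92^1 ≡ 92; 92^2 ≡ 92² = 8464 ≡ 25; 92^4 ≡ 25² = 625 ≡ 43; 92^8 ≡ 43² = 1849 ≡ 6; 92^16 ≡ 6² = 36 ≡ 36; 92^32 ≡ 36² = 1296 ≡ 35. Multiply: (-5)^42 ≡ 92^32 × 92^8 × 92^2 ≡ 35 × 6 × 25 (mod 97): 35 × 6 = 210 ≡ 16; 16 × 25 = 400 ≡ 12. So (-5)^42 ≡ 12 (mod 97).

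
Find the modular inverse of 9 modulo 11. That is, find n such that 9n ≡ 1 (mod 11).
5

Using Extended Euclidean Algorithm:
gcd(9, 11) = 1
Bezout coefficients: 9 × 5 + 11 × -4 = 1
So 9 × 5 ≡ 1 (mod 11)
The inverse is 5 mod 11 = 5
Verification: 9 × 5 = 45 = 4 × 11 + 1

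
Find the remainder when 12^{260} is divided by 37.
By Fermat: 12^{36} ≡ 1 (mod 37). 260 = 7×36 + 8. So 12^{260} ≡ 12^{8} ≡ 34 (mod 37)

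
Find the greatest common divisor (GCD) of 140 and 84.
28

Using the Euclidean algorithm:
140 = 1 × 84 + 56
84 = 1 × 56 + 28
56 = 2 × 28 + 0

GCD(140, 84) = 28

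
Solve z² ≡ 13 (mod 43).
The square roots of 13 mod 43 are 23 and 20. Verify: 23² = 529 ≡ 13 (mod 43)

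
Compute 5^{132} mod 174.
139

Using successive squaring:
Binary expansion of 132: 10000100
Powers of 5 mod 174 (each is the square of the previous):
  5^1 ≡ 5 (mod 174)
  5^2 ≡ 5² = 25 ≡ 25 (mod 174)
  5^4 ≡ 25² = 625 ≡ 103 (mod 174)
  5^8 ≡ 103² = 10609 ≡ 169 (mod 174)
  5^16 ≡ 169² = 28561 ≡ 25 (mod 174)
  5^32 ≡ 25² = 625 ≡ 103 (mod 174)
  5^64 ≡ 103² = 10609 ≡ 169 (mod 174)
  5^128 ≡ 169² = 28561 ≡ 25 (mod 174)
132 = 128 + 4, so 5^132 = 5^128 × 5^4 ≡ 25 × 103 (mod 174)
Multiplying step by step:
  25 × 103 = 2575 ≡ 139 (mod 174)
Result: 5^132 ≡ 139 (mod 174)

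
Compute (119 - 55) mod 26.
12

(119 - 55) = 64
64 mod 26 = 12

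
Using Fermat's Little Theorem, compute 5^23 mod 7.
By Fermat: 5^{6} ≡ 1 (mod 7). 23 = 3×6 + 5. So 5^{23} ≡ 5^{5} ≡ 3 (mod 7)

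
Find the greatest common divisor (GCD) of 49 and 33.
1

Using the Euclidean algorithm:
49 = 1 × 33 + 16
33 = 2 × 16 + 1
16 = 16 × 1 + 0

GCD(49, 33) = 1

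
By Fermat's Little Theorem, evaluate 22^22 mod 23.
By Fermat's Little Theorem, 22^{22} ≡ 1 (mod 23) since 23 is prime and gcd(22, 23) = 1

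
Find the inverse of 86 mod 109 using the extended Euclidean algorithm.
Extended GCD: 86(-19) + 109(15) = 1. So 86^(-1) ≡ 90 ≡ 90 (mod 109). Verify: 86 × 90 = 7740 ≡ 1 (mod 109)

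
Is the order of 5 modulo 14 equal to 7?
No, the actual order is 6, not 7.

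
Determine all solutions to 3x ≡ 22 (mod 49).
40

Since gcd(3, 49) = 1 divides 22, a solution exists.
Multiply both sides by the inverse of 3 mod 49:
  3^(-1) mod 49 = 33
  x ≡ 33 × 22 ≡ 726 ≡ 40 (mod 49)
Verification: 3 × 40 = 120 = 2 × 49 + 22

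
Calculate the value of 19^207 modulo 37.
Using Fermat: 19^{36} ≡ 1 (mod 37). 207 ≡ 27 (mod 36). So 19^{207} ≡ 19^{27} ≡ 31 (mod 37)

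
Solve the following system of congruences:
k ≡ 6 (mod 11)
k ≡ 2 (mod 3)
17

Using the Chinese Remainder Theorem:
M = product of moduli = 33
For equation 1: M_1 = 3, 3 ≡ 3 (mod 11), inverse of 3 mod 11 is 4 (check: 3 × 4 = 12 ≡ 1 (mod 11))
For equation 2: M_2 = 11, 11 ≡ 2 (mod 3), inverse of 11 mod 3 is 2 (check: 2 × 2 = 4 ≡ 1 (mod 3))
Combine: k ≡ Σ r_i×M_i×(M_i⁻¹ mod m_i) = 6×3×4 + 2×11×2 = 72 + 44 = 116
116 mod 33 = 17
k ≡ 17 (mod 33)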